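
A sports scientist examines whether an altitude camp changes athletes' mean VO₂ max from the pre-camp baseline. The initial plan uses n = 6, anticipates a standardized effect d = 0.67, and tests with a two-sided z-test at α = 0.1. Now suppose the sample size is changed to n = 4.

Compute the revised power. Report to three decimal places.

Power ≈ 0.382

With n = 4: δ = d·√n = 0.67 × √4 = 1.3400. Critical value z_{0.05} = 1.645.
Revised power = Φ(δ − 1.645) + Φ(−δ − 1.645) = Φ(-0.305) + Φ(-2.985) = 0.3802 + 0.0014 = 0.3817.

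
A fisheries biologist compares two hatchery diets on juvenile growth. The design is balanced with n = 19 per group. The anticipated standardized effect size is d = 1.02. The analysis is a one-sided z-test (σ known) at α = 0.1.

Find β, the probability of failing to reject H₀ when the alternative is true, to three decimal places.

Noncentrality parameter: δ = d·√(n/2) = 1.02 × √(19/2) = 3.1439
Critical value for a one-sided test at α = 0.1: z_α = 1.282.
Power = P(Z > 1.282 − δ) = Φ(1.862) = 0.9687.
Type II error: β = 1 − power = 1 − 0.9687 = 0.0313.

β ≈ 0.031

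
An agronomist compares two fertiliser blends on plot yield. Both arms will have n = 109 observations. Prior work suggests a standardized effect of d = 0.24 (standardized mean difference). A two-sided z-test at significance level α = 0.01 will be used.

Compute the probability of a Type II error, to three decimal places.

Noncentrality parameter: δ = d·√(n/2) = 0.24 × √(109/2) = 1.7718
Two-sided α = 0.01 → critical value z_{0.005} = 2.576.
Power = Φ(δ − 2.576) + Φ(−δ − 2.576) = Φ(-0.804) + Φ(-4.348) = 0.2107 + 0.0000 = 0.2107.
Type II error: β = 1 − power = 1 − 0.2107 = 0.7893.

β ≈ 0.789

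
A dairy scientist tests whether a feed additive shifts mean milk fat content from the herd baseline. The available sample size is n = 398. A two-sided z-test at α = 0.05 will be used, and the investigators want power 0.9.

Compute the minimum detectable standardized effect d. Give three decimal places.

Required noncentrality: δ = z_{0.025} + z_{0.10} = 1.960 + 1.282 = 3.242.
(The second rejection-region term Φ(−δ − z_{α/2}) is negligible and dropped.)
δ = d·√n ⇒ d = δ/√n = 3.242/√398 = 0.1625.

d ≈ 0.162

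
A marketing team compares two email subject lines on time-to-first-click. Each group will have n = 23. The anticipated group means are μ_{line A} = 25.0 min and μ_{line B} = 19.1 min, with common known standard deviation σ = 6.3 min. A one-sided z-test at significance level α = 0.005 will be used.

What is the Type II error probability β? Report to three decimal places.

β ≈ 0.274

Standardized effect: d = |μ_{line A} − μ_{line B}| / σ = |25.0 − 19.1| / 6.3 = 0.9365
Noncentrality parameter: δ = d·√(n/2) = 0.9365 × √(23/2) = 3.1759
One-sided α = 0.005 → critical value z_{0.005} = 2.576.
Power = P(Z > 2.576 − δ) = Φ(0.600) = 0.7258.
Type II error: β = 1 − power = 1 − 0.7258 = 0.2742.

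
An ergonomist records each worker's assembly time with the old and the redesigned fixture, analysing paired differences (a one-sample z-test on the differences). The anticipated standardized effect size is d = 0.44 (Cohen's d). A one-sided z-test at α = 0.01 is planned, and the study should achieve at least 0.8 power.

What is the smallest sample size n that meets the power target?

Set Φ(δ − 2.326) = 0.8; then δ − 2.326 = Φ⁻¹(0.8) = 0.842, giving δ = 3.168.
δ = d·√n ⇒ n = (δ/d)² = (3.168 / 0.44)² = 51.84.
Round up to the next whole unit.

n = 52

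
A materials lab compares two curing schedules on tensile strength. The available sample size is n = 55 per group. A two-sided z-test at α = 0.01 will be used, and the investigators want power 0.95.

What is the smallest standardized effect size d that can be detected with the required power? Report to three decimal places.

d ≈ 0.805

Required noncentrality: δ = z_{0.005} + z_{0.05} = 2.576 + 1.645 = 4.221.
(The second rejection-region term Φ(−δ − z_{α/2}) is negligible and dropped.)
δ = d·√(n/2) ⇒ d = δ/√(n/2) = 4.221/√(55/2) = 0.8049.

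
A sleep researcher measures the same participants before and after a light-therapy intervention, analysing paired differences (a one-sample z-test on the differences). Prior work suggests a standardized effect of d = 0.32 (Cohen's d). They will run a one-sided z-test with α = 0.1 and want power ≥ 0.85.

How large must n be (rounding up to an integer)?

For power 0.85 need Φ(δ − z_{0.1}) = 0.85, so δ = z_{0.1} + z_{0.15} = 1.282 + 1.036 = 2.318.
δ = d·√n ⇒ n = (δ/d)² = (2.318 / 0.32)² = 52.47.
Rounding up, n = 53.

n = 53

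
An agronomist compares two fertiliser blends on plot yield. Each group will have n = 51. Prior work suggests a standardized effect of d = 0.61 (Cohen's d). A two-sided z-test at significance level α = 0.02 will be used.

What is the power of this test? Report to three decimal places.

Noncentrality parameter: δ = d·√(n/2) = 0.61 × √(51/2) = 3.0803
Critical value for a two-sided test at α = 0.02: z_{α/2} = 2.326.
Power = Φ(δ − 2.326) + Φ(−δ − 2.326) = Φ(0.754) + Φ(-5.407) = 0.7746 + 0.0000 = 0.7746.

Power ≈ 0.775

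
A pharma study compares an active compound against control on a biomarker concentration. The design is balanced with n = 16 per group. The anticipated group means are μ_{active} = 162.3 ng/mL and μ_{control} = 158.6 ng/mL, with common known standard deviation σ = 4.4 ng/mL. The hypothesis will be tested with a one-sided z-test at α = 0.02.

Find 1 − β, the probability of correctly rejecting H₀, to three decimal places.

Power ≈ 0.627

Standardized effect: d = |μ_{active} − μ_{control}| / σ = |162.3 − 158.6| / 4.4 = 0.8409
Noncentrality parameter: δ = d·√(n/2) = 0.8409 × √(16/2) = 2.3785
One-sided α = 0.02 → critical value z_{0.02} = 2.054.
Power = P(Z > 2.054 − δ) = Φ(0.325) = 0.6273.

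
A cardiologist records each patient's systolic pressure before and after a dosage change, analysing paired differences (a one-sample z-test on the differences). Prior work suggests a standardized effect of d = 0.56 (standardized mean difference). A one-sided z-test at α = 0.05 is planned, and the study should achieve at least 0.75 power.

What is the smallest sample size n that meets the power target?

For power 0.75 need Φ(δ − z_{0.05}) = 0.75, so δ = z_{0.05} + z_{0.25} = 1.645 + 0.674 = 2.319.
δ = d·√n ⇒ n = (δ/d)² = (2.319 / 0.56)² = 17.15.
Rounding up, n = 18.

n = 18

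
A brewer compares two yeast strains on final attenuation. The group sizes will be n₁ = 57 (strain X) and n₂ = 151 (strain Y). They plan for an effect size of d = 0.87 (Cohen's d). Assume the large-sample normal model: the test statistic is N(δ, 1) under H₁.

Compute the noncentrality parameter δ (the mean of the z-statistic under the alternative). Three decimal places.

δ ≈ 5.596

δ = d / √(1/n₁ + 1/n₂) = 0.87 / √(1/57 + 1/151) = 5.5965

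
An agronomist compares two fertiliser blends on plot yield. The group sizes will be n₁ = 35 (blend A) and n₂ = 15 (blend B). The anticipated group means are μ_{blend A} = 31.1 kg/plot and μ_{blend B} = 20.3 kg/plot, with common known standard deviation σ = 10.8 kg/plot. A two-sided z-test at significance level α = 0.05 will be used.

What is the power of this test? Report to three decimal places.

Standardized effect: d = |μ_{blend A} − μ_{blend B}| / σ = |31.1 − 20.3| / 10.8 = 1.0000
Noncentrality parameter: δ = d / √(1/n₁ + 1/n₂) = 1.0000 / √(1/35 + 1/15) = 3.2404
Critical value for a two-sided test at α = 0.05: z_{α/2} = 1.960.
Power = Φ(δ − 1.960) + Φ(−δ − 1.960) = Φ(1.280) + Φ(-5.200) = 0.8998 + 0.0000 = 0.8998.

Power ≈ 0.900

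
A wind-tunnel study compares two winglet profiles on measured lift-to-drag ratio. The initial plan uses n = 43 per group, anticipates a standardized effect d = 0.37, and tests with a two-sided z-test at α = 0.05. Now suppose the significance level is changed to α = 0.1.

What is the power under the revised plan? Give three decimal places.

Power ≈ 0.529

δ = d·√(n/2) = 0.37 × √(43/2) = 1.7156 (unchanged). New critical value: z_{0.05} = 1.645.
Revised power = Φ(δ − 1.645) + Φ(−δ − 1.645) = Φ(0.071) + Φ(-3.360) = 0.5282 + 0.0004 = 0.5286.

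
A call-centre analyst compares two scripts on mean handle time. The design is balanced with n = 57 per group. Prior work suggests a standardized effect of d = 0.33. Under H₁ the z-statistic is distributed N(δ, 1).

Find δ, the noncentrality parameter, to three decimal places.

The noncentrality parameter scales effect size by the design's sample-size factor: δ = d·√(n/2) = 0.33 × √(57/2) = 1.7617

δ ≈ 1.762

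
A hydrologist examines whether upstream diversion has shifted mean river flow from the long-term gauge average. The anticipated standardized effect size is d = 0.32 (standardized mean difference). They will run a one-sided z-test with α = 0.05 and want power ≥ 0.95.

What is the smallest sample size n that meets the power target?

n = 106

For power 0.95 need Φ(δ − z_{0.05}) = 0.95, so δ = z_{0.05} + z_{0.05} = 1.645 + 1.645 = 3.290.
δ = d·√n ⇒ n = (δ/d)² = (3.290 / 0.32)² = 105.69.
Rounding up, n = 106.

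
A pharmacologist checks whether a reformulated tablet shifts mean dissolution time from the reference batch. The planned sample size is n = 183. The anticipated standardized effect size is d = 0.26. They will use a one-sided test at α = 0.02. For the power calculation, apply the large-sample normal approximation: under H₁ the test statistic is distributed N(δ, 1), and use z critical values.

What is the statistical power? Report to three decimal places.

Power ≈ 0.928

Noncentrality parameter: δ = d·√n = 0.26 × √183 = 3.5172
Critical value for a one-sided test at α = 0.02: z_α = 2.054.
Power = P(Z > 2.054 − δ) = Φ(1.463) = 0.9283.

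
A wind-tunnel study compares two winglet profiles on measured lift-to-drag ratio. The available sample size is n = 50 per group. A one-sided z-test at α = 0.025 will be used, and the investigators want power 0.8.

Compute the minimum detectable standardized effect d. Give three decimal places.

Need Φ(δ − 1.960) = 0.8, so δ = 1.960 + 0.842 = 2.802.
δ = d·√(n/2) ⇒ d = δ/√(n/2) = 2.802/√(50/2) = 0.5603.

d ≈ 0.560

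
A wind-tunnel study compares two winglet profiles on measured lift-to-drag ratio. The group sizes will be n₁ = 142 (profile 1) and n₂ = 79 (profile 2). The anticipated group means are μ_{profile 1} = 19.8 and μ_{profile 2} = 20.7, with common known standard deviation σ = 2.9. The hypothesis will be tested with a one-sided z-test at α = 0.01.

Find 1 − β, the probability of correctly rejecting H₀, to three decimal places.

Power ≈ 0.454

Standardized effect: d = |μ_{profile 1} − μ_{profile 2}| / σ = |19.8 − 20.7| / 2.9 = 0.3103
Noncentrality parameter: δ = d / √(1/n₁ + 1/n₂) = 0.3103 / √(1/142 + 1/79) = 2.2111
One-sided α = 0.01 → critical value z_{0.01} = 2.326.
Power = Φ(δ − 2.326) = Φ(-0.115) = 0.4541.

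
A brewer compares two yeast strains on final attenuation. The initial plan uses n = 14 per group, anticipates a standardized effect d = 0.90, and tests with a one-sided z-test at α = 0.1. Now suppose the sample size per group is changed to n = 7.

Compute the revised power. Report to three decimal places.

Power ≈ 0.656

With n = 7 per group: δ = d·√(n/2) = 0.90 × √(7/2) = 1.6837. Critical value z_{0.1} = 1.282.
Revised power = P(Z > 1.282 − δ) = Φ(0.402) = 0.6562.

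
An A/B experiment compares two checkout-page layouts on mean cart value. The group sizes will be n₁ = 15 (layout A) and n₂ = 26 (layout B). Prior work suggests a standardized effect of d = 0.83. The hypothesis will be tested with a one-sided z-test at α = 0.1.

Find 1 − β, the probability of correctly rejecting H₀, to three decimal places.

Power ≈ 0.899

Noncentrality parameter: δ = d / √(1/n₁ + 1/n₂) = 0.83 / √(1/15 + 1/26) = 2.5599
Critical value for a one-sided test at α = 0.1: z_α = 1.282.
Power = P(Z > 1.282 − δ) = Φ(1.278) = 0.8994.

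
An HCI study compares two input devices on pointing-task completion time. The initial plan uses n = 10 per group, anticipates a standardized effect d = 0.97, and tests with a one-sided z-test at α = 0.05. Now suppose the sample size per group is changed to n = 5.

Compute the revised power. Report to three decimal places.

With n = 5 per group: δ = d·√(n/2) = 0.97 × √(5/2) = 1.5337. Critical value z_{0.05} = 1.645.
Revised power = Φ(δ − 1.645) = Φ(-0.111) = 0.4557.

Power ≈ 0.456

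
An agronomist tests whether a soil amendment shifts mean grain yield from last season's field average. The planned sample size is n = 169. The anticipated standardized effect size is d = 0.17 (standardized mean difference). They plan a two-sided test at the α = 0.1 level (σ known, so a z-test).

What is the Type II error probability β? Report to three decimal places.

β ≈ 0.286

Noncentrality parameter: δ = d·√n = 0.17 × √169 = 2.2100
Critical value for a two-sided test at α = 0.1: z_{α/2} = 1.645.
Power = Φ(δ − 1.645) + Φ(−δ − 1.645) = Φ(0.565) + Φ(-3.855) = 0.7140 + 0.0001 = 0.7141.
Type II error: β = 1 − power = 1 − 0.7141 = 0.2859.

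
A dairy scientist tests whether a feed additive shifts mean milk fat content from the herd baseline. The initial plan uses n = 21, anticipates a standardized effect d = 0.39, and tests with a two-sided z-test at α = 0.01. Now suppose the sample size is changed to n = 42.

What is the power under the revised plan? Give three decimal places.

With n = 42: δ = d·√n = 0.39 × √42 = 2.5275. Critical value z_{0.005} = 2.576.
Revised power = Φ(δ − 2.576) + Φ(−δ − 2.576) = Φ(-0.048) + Φ(-5.103) = 0.4807 + 0.0000 = 0.4807.

Power ≈ 0.481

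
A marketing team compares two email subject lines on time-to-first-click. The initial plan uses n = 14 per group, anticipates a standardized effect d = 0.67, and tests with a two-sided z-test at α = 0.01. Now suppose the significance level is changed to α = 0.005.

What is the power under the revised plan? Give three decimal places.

δ = d·√(n/2) = 0.67 × √(14/2) = 1.7727 (unchanged). New critical value: z_{0.0025} = 2.807.
Revised power = Φ(δ − 2.807) + Φ(−δ − 2.807) = Φ(-1.034) + Φ(-4.580) = 0.1505 + 0.0000 = 0.1505.

Power ≈ 0.150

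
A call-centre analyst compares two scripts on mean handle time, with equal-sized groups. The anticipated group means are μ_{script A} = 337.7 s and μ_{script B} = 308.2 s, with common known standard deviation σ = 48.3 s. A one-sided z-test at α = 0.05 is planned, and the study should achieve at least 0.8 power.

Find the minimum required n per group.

Standardized effect: d = |μ_{script A} − μ_{script B}| / σ = |337.7 − 308.2| / 48.3 = 0.6108
Set Φ(δ − 1.645) = 0.8; then δ − 1.645 = Φ⁻¹(0.8) = 0.842, giving δ = 2.486.
δ = d·√(n/2) ⇒ n = 2(δ/d)² = 2 × (2.486 / 0.6108)² = 33.15.
Round up to the next whole unit.

n = 34 per group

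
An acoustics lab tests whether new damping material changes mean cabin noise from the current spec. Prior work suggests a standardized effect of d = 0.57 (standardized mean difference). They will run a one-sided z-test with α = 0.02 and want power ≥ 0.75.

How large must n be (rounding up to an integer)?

For power 0.75 need Φ(δ − z_{0.02}) = 0.75, so δ = z_{0.02} + z_{0.25} = 2.054 + 0.674 = 2.728.
δ = d·√n ⇒ n = (δ/d)² = (2.728 / 0.57)² = 22.91.
Rounding up, n = 23.

n = 23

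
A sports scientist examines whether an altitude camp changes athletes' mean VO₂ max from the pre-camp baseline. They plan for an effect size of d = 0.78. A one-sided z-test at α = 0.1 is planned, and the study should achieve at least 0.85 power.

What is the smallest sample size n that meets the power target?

n = 9

For power 0.85 need Φ(δ − z_{0.1}) = 0.85, so δ = z_{0.1} + z_{0.15} = 1.282 + 1.036 = 2.318.
δ = d·√n ⇒ n = (δ/d)² = (2.318 / 0.78)² = 8.83.
Round up to the next whole unit.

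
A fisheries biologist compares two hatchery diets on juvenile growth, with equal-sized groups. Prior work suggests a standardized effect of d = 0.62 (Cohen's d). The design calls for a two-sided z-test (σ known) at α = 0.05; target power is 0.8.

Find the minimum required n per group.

n = 41 per group

Set Φ(δ − 1.960) = 0.8; then δ − 1.960 = Φ⁻¹(0.8) = 0.842, giving δ = 2.802.
(Ignoring the negligible lower-tail rejection probability gives the usual closed-form inversion.)
δ = d·√(n/2) ⇒ n = 2(δ/d)² = 2 × (2.802 / 0.62)² = 40.84.
Rounding up, n = 41 per group.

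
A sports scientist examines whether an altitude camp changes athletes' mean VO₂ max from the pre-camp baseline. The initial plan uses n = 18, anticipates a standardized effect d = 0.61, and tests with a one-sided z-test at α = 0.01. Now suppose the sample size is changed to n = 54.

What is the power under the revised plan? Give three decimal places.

Power ≈ 0.984

With n = 54: δ = d·√n = 0.61 × √54 = 4.4826. Critical value z_{0.01} = 2.326.
Revised power = Φ(δ − 2.326) = Φ(2.156) = 0.9845.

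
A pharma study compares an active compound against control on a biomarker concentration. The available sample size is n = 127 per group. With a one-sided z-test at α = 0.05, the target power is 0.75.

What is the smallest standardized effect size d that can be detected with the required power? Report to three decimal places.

Required noncentrality: δ = z_{0.05} + z_{0.25} = 1.645 + 0.674 = 2.319.
δ = d·√(n/2) ⇒ d = δ/√(n/2) = 2.319/√(127/2) = 0.2911.

d ≈ 0.291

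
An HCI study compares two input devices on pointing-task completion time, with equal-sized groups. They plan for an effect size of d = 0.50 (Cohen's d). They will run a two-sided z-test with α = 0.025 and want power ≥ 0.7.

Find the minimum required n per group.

Set Φ(δ − 2.241) = 0.7; then δ − 2.241 = Φ⁻¹(0.7) = 0.524, giving δ = 2.766.
(The Φ(−δ − z_{α/2}) term is vanishingly small for δ > 0 and is dropped in the standard sample-size formula.)
δ = d·√(n/2) ⇒ n = 2(δ/d)² = 2 × (2.766 / 0.50)² = 61.20.
Rounding up, n = 62 per group.

n = 62 per group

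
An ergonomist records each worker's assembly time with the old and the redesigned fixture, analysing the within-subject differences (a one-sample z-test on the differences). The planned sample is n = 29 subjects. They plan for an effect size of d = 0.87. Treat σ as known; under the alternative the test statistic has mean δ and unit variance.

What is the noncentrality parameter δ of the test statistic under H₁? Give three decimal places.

δ ≈ 4.685

The noncentrality parameter scales effect size by the design's sample-size factor: δ = d·√n = 0.87 × √29 = 4.6851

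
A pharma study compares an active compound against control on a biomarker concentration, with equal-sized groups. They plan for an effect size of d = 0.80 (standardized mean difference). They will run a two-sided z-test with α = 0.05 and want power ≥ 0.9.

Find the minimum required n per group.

n = 33 per group

For power 0.9 need Φ(δ − z_{0.025}) = 0.9, so δ = z_{0.025} + z_{0.10} = 1.960 + 1.282 = 3.242.
(The Φ(−δ − z_{α/2}) term is vanishingly small for δ > 0 and is dropped in the standard sample-size formula.)
δ = d·√(n/2) ⇒ n = 2(δ/d)² = 2 × (3.242 / 0.80)² = 32.84.
Round up to the next whole unit.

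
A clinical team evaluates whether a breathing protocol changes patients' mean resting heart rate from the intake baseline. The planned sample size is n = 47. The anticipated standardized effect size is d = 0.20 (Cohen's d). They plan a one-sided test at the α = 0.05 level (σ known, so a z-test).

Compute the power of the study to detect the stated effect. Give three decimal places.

Noncentrality parameter: δ = d·√n = 0.20 × √47 = 1.3711
One-sided α = 0.05 → critical value z_{0.05} = 1.645.
Power = Φ(δ − 1.645) = Φ(-0.274) = 0.3921.

Power ≈ 0.392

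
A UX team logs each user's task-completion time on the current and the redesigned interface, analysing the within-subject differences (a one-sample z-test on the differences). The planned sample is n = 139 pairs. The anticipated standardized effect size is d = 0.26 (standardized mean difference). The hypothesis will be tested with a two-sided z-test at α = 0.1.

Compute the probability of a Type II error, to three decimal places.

Noncentrality parameter: δ = d·√n = 0.26 × √139 = 3.0654
Two-sided α = 0.1 → critical value z_{0.05} = 1.645.
Power = Φ(δ − 1.645) + Φ(−δ − 1.645) = Φ(1.421) + Φ(-4.710) = 0.9223 + 0.0000 = 0.9223.
Type II error: β = 1 − power = 1 − 0.9223 = 0.0777.

β ≈ 0.078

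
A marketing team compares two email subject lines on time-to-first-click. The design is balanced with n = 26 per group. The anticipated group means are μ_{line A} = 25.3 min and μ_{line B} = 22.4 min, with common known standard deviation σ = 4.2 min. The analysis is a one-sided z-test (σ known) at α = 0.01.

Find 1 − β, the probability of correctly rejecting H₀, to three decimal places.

Power ≈ 0.565

Standardized effect: d = |μ_{line A} − μ_{line B}| / σ = |25.3 − 22.4| / 4.2 = 0.6905
Noncentrality parameter: δ = d·√(n/2) = 0.6905 × √(26/2) = 2.4895
One-sided α = 0.01 → critical value z_{0.01} = 2.326.
Power = P(Z > 2.326 − δ) = Φ(0.163) = 0.5648.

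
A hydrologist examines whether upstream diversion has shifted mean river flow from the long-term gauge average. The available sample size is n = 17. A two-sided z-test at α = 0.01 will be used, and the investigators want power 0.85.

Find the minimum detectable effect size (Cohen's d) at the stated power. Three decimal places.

d ≈ 0.876

Need Φ(δ − 2.576) = 0.85, so δ = 2.576 + 1.036 = 3.612.
(Lower-tail contribution to power is negligible for δ > 0.)
δ = d·√n ⇒ d = δ/√n = 3.612/√17 = 0.8761.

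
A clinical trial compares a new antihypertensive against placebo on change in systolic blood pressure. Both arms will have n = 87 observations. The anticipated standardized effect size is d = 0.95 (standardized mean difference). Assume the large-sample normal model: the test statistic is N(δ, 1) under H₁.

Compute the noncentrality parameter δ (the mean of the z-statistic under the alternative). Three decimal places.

δ ≈ 6.266

δ = d·√(n/2) = 0.95 × √(87/2) = 6.2657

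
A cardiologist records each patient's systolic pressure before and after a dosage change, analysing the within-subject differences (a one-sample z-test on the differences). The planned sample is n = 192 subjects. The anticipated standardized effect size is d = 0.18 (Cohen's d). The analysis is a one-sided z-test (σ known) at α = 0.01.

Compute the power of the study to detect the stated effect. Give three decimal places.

Power ≈ 0.567

Noncentrality parameter: λ = d·√n = 0.18 × √192 = 2.4942
One-sided α = 0.01 → critical value z_{0.01} = 2.326.
Power = P(Z > 2.326 − λ) = Φ(0.168) = 0.5666.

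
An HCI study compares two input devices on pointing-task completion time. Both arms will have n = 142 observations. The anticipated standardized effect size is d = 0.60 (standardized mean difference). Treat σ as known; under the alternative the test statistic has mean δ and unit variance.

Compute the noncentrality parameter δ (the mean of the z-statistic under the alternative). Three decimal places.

δ ≈ 5.056

δ = d·√(n/2) = 0.60 × √(142/2) = 5.0557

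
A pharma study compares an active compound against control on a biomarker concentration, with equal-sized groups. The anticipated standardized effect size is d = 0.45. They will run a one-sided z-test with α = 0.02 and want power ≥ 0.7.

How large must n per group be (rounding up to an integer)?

For power 0.7 need Φ(δ − z_{0.02}) = 0.7, so δ = z_{0.02} + z_{0.30} = 2.054 + 0.524 = 2.578.
δ = d·√(n/2) ⇒ n = 2(δ/d)² = 2 × (2.578 / 0.45)² = 65.65.
Rounding up, n = 66 per group.

n = 66 per group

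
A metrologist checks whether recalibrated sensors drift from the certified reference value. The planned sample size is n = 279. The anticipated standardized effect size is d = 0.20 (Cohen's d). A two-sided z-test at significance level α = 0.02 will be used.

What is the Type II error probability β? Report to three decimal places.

β ≈ 0.155

Noncentrality parameter: δ = d·√n = 0.20 × √279 = 3.3407
Critical value for a two-sided test at α = 0.02: z_{α/2} = 2.326.
Power = Φ(δ − 2.326) + Φ(−δ − 2.326) = Φ(1.014) + Φ(-5.667) = 0.8448 + 0.0000 = 0.8448.
Type II error: β = 1 − power = 1 − 0.8448 = 0.1552.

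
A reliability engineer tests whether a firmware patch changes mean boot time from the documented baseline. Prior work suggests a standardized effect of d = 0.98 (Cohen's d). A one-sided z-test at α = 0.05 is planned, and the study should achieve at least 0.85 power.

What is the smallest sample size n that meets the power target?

For power 0.85 need Φ(δ − z_{0.05}) = 0.85, so δ = z_{0.05} + z_{0.15} = 1.645 + 1.036 = 2.681.
δ = d·√n ⇒ n = (δ/d)² = (2.681 / 0.98)² = 7.49.
Rounding up, n = 8.

n = 8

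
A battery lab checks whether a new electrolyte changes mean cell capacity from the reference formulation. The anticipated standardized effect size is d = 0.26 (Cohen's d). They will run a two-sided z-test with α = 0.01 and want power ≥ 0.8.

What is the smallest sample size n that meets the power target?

n = 173

Set Φ(δ − 2.576) = 0.8; then δ − 2.576 = Φ⁻¹(0.8) = 0.842, giving δ = 3.417.
(Ignoring the negligible lower-tail rejection probability gives the usual closed-form inversion.)
δ = d·√n ⇒ n = (δ/d)² = (3.417 / 0.26)² = 172.77.
Rounding up, n = 173.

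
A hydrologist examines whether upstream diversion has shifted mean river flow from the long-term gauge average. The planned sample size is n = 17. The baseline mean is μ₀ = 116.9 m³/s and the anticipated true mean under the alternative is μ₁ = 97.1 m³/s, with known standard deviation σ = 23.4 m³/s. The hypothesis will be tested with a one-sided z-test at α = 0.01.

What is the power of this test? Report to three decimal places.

Standardized effect: d = |μ₁ − μ₀| / σ = |97.1 − 116.9| / 23.4 = 0.8462
Noncentrality parameter: λ = d·√n = 0.8462 × √17 = 3.4888
One-sided α = 0.01 → critical value z_{0.01} = 2.326.
Power = P(Z > 2.326 − λ) = Φ(1.162) = 0.8775.

Power ≈ 0.877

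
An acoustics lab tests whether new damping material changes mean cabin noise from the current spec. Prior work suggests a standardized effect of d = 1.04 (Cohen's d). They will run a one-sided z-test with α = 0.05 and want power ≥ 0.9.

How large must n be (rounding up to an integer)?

n = 8

For power 0.9 need Φ(δ − z_{0.05}) = 0.9, so δ = z_{0.05} + z_{0.10} = 1.645 + 1.282 = 2.926.
δ = d·√n ⇒ n = (δ/d)² = (2.926 / 1.04)² = 7.92.
Round up to the next whole unit.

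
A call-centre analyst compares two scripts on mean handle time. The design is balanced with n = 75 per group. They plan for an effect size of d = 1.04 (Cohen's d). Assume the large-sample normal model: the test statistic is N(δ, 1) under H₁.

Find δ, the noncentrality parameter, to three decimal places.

δ ≈ 6.369

The noncentrality parameter scales effect size by the design's sample-size factor: δ = d·√(n/2) = 1.04 × √(75/2) = 6.3687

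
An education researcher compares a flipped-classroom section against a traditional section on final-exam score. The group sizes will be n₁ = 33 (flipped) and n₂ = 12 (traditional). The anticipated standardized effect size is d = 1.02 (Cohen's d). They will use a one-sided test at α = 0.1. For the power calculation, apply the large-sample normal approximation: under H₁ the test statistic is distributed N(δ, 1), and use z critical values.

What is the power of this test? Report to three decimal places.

Power ≈ 0.959

Noncentrality parameter: δ = d / √(1/n₁ + 1/n₂) = 1.02 / √(1/33 + 1/12) = 3.0258
Critical value for a one-sided test at α = 0.1: z_α = 1.282.
Power = Φ(δ − 1.282) = Φ(1.744) = 0.9594.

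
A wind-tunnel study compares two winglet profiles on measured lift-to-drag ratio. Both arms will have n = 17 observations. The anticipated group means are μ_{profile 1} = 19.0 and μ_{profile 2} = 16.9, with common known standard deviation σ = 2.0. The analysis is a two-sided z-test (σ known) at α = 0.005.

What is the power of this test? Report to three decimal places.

Power ≈ 0.600

Standardized effect: d = |μ_{profile 1} − μ_{profile 2}| / σ = |19.0 − 16.9| / 2.0 = 1.0500
Noncentrality parameter: δ = d·√(n/2) = 1.0500 × √(17/2) = 3.0612
Critical value for a two-sided test at α = 0.005: z_{α/2} = 2.807.
Power = Φ(δ − 2.807) + Φ(−δ − 2.807) = Φ(0.254) + Φ(-5.868) = 0.6003 + 0.0000 = 0.6003.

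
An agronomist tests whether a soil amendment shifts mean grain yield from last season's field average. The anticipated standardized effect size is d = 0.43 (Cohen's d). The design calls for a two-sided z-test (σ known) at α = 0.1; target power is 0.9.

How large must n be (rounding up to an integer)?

n = 47

Set Φ(δ − 1.645) = 0.9; then δ − 1.645 = Φ⁻¹(0.9) = 1.282, giving δ = 2.926.
(Ignoring the negligible lower-tail rejection probability gives the usual closed-form inversion.)
δ = d·√n ⇒ n = (δ/d)² = (2.926 / 0.43)² = 46.32.
Rounding up, n = 47.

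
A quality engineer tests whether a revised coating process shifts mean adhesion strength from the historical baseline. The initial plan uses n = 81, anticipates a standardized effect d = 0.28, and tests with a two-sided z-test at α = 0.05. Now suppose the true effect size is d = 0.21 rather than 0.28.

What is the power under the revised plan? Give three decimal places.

Power ≈ 0.472

With d = 0.21: δ = d·√n = 0.21 × √81 = 1.8900. Critical value z_{0.025} = 1.960.
Revised power = Φ(δ − 1.960) + Φ(−δ − 1.960) = Φ(-0.070) + Φ(-3.850) = 0.4721 + 0.0001 = 0.4722.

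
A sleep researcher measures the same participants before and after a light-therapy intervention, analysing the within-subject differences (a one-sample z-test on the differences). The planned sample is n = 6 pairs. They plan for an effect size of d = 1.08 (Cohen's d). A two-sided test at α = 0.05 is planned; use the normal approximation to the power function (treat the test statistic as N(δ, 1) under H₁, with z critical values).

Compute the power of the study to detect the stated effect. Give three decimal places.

Power ≈ 0.753

Noncentrality parameter: δ = d·√n = 1.08 × √6 = 2.6454
Critical value for a two-sided test at α = 0.05: z_{α/2} = 1.960.
Power = Φ(δ − 1.960) + Φ(−δ − 1.960) = Φ(0.685) + Φ(-4.605) = 0.7535 + 0.0000 = 0.7535.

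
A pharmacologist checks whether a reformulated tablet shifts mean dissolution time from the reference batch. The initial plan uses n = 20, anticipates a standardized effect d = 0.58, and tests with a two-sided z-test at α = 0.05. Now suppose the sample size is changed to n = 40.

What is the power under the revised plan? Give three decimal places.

With n = 40: δ = d·√n = 0.58 × √40 = 3.6682. Critical value z_{0.025} = 1.960.
Revised power = Φ(δ − 1.960) + Φ(−δ − 1.960) = Φ(1.708) + Φ(-5.628) = 0.9562 + 0.0000 = 0.9562.

Power ≈ 0.956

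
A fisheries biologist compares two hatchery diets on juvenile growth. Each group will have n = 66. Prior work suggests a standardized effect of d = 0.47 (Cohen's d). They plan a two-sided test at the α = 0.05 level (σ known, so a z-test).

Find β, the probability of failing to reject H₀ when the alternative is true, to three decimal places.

β ≈ 0.230

Noncentrality parameter: δ = d·√(n/2) = 0.47 × √(66/2) = 2.6999
Two-sided α = 0.05 → critical value z_{0.025} = 1.960.
Power = Φ(δ − 1.960) + Φ(−δ − 1.960) = Φ(0.740) + Φ(-4.660) = 0.7703 + 0.0000 = 0.7703.
Type II error: β = 1 − power = 1 − 0.7703 = 0.2297.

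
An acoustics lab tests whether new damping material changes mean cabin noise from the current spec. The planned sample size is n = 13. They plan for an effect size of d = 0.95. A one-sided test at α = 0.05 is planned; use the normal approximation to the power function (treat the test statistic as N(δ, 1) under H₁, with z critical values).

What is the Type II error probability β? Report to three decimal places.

Noncentrality parameter: δ = d·√n = 0.95 × √13 = 3.4253
Critical value for a one-sided test at α = 0.05: z_α = 1.645.
Power = Φ(δ − 1.645) = Φ(1.780) = 0.9625.
Type II error: β = 1 − power = 1 − 0.9625 = 0.0375.

β ≈ 0.038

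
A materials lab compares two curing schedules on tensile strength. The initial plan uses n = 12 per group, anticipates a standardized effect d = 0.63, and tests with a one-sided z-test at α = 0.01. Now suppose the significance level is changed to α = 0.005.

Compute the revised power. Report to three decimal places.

Power ≈ 0.151

δ = d·√(n/2) = 0.63 × √(12/2) = 1.5432 (unchanged). New critical value: z_{0.005} = 2.576.
Revised power = P(Z > 2.576 − δ) = Φ(-1.033) = 0.1509.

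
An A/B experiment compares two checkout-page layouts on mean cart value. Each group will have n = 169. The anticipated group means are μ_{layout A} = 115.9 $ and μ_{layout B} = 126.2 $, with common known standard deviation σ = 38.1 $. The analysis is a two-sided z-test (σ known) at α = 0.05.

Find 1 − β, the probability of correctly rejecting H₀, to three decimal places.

Standardized effect: d = |μ_{layout A} − μ_{layout B}| / σ = |115.9 − 126.2| / 38.1 = 0.2703
Noncentrality parameter: δ = d·√(n/2) = 0.2703 × √(169/2) = 2.4851
Two-sided α = 0.05 → critical value z_{0.025} = 1.960.
Power = Φ(δ − 1.960) + Φ(−δ − 1.960) = Φ(0.525) + Φ(-4.445) = 0.7002 + 0.0000 = 0.7003.

Power ≈ 0.700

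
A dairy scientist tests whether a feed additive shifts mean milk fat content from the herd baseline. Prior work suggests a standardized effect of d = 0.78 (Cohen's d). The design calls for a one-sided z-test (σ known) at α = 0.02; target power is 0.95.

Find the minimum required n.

n = 23

Set Φ(δ − 2.054) = 0.95; then δ − 2.054 = Φ⁻¹(0.95) = 1.645, giving δ = 3.699.
δ = d·√n ⇒ n = (δ/d)² = (3.699 / 0.78)² = 22.48.
Rounding up, n = 23.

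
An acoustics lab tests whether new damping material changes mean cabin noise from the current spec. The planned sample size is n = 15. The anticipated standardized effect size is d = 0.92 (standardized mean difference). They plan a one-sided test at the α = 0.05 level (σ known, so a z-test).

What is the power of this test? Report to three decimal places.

Noncentrality parameter: δ = d·√n = 0.92 × √15 = 3.5631
One-sided α = 0.05 → critical value z_{0.05} = 1.645.
Power = P(Z > 1.645 − δ) = Φ(1.918) = 0.9725.

Power ≈ 0.972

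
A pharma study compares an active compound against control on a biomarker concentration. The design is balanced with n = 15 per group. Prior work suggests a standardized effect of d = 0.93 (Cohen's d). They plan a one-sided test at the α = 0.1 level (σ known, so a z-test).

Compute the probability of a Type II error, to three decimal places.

Noncentrality parameter: δ = d·√(n/2) = 0.93 × √(15/2) = 2.5469
One-sided α = 0.1 → critical value z_{0.1} = 1.282.
Power = P(Z > 1.282 − δ) = Φ(1.265) = 0.8971.
Type II error: β = 1 − power = 1 − 0.8971 = 0.1029.

β ≈ 0.103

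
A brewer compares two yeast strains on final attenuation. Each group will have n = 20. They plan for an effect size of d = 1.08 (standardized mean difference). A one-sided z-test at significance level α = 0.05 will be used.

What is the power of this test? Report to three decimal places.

Power ≈ 0.962

Noncentrality parameter: δ = d·√(n/2) = 1.08 × √(20/2) = 3.4153
Critical value for a one-sided test at α = 0.05: z_α = 1.645.
Power = P(Z > 1.645 − δ) = Φ(1.770) = 0.9617.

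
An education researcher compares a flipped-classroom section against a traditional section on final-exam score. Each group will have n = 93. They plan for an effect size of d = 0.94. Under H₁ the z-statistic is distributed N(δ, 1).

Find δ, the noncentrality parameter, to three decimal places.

δ ≈ 6.410

δ = d·√(n/2) = 0.94 × √(93/2) = 6.4099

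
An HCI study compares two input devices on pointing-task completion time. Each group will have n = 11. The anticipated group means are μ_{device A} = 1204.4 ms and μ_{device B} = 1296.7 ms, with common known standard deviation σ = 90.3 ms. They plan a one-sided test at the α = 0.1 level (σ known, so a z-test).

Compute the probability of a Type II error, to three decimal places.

β ≈ 0.132

Standardized effect: d = |μ_{device A} − μ_{device B}| / σ = |1204.4 − 1296.7| / 90.3 = 1.0221
Noncentrality parameter: δ = d·√(n/2) = 1.0221 × √(11/2) = 2.3972
One-sided α = 0.1 → critical value z_{0.1} = 1.282.
Power = P(Z > 1.282 − δ) = Φ(1.116) = 0.8677.
Type II error: β = 1 − power = 1 − 0.8677 = 0.1323.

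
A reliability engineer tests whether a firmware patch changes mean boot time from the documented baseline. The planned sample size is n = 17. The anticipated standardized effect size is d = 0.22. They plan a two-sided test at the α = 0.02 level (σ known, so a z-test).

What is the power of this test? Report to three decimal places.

Power ≈ 0.079

Noncentrality parameter: δ = d·√n = 0.22 × √17 = 0.9071
Two-sided α = 0.02 → critical value z_{0.01} = 2.326.
Power = Φ(δ − 2.326) + Φ(−δ − 2.326) = Φ(-1.419) + Φ(-3.233) = 0.0779 + 0.0006 = 0.0785.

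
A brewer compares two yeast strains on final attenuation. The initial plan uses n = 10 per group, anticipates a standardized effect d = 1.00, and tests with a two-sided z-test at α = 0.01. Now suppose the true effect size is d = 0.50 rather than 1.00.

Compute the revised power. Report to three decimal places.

Power ≈ 0.073

With d = 0.50: δ = d·√(n/2) = 0.50 × √(10/2) = 1.1180. Critical value z_{0.005} = 2.576.
Revised power = Φ(δ − 2.576) + Φ(−δ − 2.576) = Φ(-1.458) + Φ(-3.694) = 0.0724 + 0.0001 = 0.0726.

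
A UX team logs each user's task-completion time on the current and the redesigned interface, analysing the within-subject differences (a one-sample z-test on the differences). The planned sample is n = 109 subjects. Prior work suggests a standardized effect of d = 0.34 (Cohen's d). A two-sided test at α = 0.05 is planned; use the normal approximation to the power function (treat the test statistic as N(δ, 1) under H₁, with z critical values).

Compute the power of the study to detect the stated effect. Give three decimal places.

Power ≈ 0.944

Noncentrality parameter: δ = d·√n = 0.34 × √109 = 3.5497
Critical value for a two-sided test at α = 0.05: z_{α/2} = 1.960.
Power = Φ(δ − 1.960) + Φ(−δ − 1.960) = Φ(1.590) + Φ(-5.510) = 0.9441 + 0.0000 = 0.9441.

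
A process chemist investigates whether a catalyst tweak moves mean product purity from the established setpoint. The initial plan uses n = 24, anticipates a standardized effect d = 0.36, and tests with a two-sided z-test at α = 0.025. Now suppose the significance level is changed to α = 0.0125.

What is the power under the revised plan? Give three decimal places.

Power ≈ 0.231

δ = d·√n = 0.36 × √24 = 1.7636 (unchanged). New critical value: z_{0.0063} = 2.498.
Revised power = Φ(δ − 2.498) + Φ(−δ − 2.498) = Φ(-0.734) + Φ(-4.261) = 0.2315 + 0.0000 = 0.2315.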